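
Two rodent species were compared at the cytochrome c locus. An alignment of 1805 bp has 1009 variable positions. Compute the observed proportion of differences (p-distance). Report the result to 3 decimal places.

0.559

p = 1009/1805 = 0.559002… ≈ 0.559 (to 3 d.p.).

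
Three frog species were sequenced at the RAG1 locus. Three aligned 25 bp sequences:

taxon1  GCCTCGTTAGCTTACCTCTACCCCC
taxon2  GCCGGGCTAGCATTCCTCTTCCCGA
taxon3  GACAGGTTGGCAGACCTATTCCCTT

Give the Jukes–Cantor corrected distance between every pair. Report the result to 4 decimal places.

taxon1–taxon2: 8/25 sites differ → p = 0.32, d = −0.75 ln(1 − 0.426667) = 0.417216 ≈ 0.4172.
taxon1–taxon3: 10/25 sites differ → p = 0.4, d = −0.75 ln(1 − 0.533333) = 0.571605 ≈ 0.5716.
taxon2–taxon3: 9/25 sites differ → p = 0.36, d = −0.75 ln(1 − 0.48) = 0.490445 ≈ 0.4904.

d(taxon1,taxon2) = 0.4172, d(taxon1,taxon3) = 0.5716, d(taxon2,taxon3) = 0.4904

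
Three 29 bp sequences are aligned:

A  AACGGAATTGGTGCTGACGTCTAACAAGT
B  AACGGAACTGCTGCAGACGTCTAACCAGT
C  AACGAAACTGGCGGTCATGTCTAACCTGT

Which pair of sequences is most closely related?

A and B

A–B: 4/29 differ, p = 0.138, d = 0.152.
A–C: 8/29 differ, p = 0.276, d = 0.344.
B–C: 8/29 differ, p = 0.276, d = 0.344.
The smallest distance is between A and B.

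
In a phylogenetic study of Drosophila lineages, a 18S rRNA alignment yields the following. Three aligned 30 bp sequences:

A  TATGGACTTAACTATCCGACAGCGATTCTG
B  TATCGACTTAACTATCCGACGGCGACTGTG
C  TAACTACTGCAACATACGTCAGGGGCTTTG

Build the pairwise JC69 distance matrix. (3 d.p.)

d(A,B) = 0.147, d(A,C) = 0.647, d(B,C) = 0.572

A–B: 4/30 sites differ → p ≈ 0.133333, d = −0.75 ln(1 − 0.177777) = 0.146808 ≈ 0.147.
A–C: 13/30 sites differ → p ≈ 0.433333, d = −0.75 ln(1 − 0.577777) = 0.646666 ≈ 0.647.
B–C: 12/30 sites differ → p = 0.4, d = −0.75 ln(1 − 0.533333) = 0.571605 ≈ 0.572.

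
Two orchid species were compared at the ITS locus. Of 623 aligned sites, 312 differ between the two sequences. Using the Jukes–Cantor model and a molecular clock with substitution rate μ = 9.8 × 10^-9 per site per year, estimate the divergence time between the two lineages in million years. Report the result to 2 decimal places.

p = 312/623 ≈ 0.500803.
d = −(3/4) ln(1 − 4p/3) = −0.75 ln(1 − 0.667737) = −0.75 ln(0.332263)
  = −0.75 × (-1.101828) = 0.826371 substitutions/site.
Under a molecular clock d = 2μt, so t = d/(2μ) = 0.826371 / (2 × 9.8 × 10^-9) = 42.16 million years.

42.16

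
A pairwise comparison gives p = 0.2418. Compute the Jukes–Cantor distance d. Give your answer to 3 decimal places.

d = −(3/4) ln(1 − 4p/3) = −0.75 ln(1 − 0.3224) = −0.75 ln(0.6776)
  = −0.75 × (-0.389198) = 0.291899 substitutions/site.

0.292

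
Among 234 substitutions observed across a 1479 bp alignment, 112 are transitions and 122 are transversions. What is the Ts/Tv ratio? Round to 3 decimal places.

R = 112/122 = 0.918032… ≈ 0.918 (to 3 d.p.).

0.918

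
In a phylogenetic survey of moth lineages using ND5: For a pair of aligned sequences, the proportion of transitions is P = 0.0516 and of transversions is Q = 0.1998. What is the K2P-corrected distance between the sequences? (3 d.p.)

Under the Kimura two-parameter model, d = −½ ln(1 − 2P − Q) − ¼ ln(1 − 2Q).
1 − 2P − Q = 0.697, giving −½ ln(0.697) = 0.180485.
1 − 2Q = 0.6004, giving −¼ ln(0.6004) = 0.127540.
d = 0.180485 + 0.127540 = 0.308025.

0.308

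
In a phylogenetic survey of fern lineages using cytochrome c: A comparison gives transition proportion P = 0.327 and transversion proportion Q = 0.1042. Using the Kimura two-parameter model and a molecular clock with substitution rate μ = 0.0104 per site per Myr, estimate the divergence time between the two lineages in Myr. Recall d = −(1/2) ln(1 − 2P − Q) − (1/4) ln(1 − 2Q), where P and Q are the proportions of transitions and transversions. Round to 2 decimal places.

36.93

Under the Kimura two-parameter model, d = −½ ln(1 − 2P − Q) − ¼ ln(1 − 2Q).
1 − 2P − Q = 0.2418, giving −½ ln(0.2418) = 0.709822.
1 − 2Q = 0.7916, giving −¼ ln(0.7916) = 0.058425.
d = 0.709822 + 0.058425 = 0.768247.
Under a molecular clock d = 2μt, so t = d/(2μ) = 0.768247 / (2 × 0.0104) = 36.93 Myr.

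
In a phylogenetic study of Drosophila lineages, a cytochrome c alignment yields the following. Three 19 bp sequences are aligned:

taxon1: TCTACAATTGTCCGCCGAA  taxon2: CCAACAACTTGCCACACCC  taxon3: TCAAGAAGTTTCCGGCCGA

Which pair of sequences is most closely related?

taxon1–taxon2: 10/19 differ, p = 0.526, d = 0.907.
taxon1–taxon3: 7/19 differ, p = 0.368, d = 0.507.
taxon2–taxon3: 9/19 differ, p = 0.474, d = 0.749.
The smallest distance is between taxon1 and taxon3.

taxon1 and taxon3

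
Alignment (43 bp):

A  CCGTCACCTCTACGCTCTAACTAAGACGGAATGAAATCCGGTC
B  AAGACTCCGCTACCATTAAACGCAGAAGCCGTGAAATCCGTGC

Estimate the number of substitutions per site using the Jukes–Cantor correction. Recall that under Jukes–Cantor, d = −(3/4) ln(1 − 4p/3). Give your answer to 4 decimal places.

0.5617

The sequences differ at 17 of 43 sites, so p = 17/43 ≈ 0.395349.
d = −(3/4) ln(1 − 4p/3) = −0.75 ln(1 − 0.527132) = −0.75 ln(0.472868)
  = −0.75 × (-0.748939) = 0.561704 substitutions/site.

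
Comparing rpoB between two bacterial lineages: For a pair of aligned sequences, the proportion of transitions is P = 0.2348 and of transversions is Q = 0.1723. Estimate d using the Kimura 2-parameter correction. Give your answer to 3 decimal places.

Under the Kimura two-parameter model, d = −½ ln(1 − 2P − Q) − ¼ ln(1 − 2Q).
1 − 2P − Q = 0.3581, giving −½ ln(0.3581) = 0.513472.
1 − 2Q = 0.6554, giving −¼ ln(0.6554) = 0.105627.
d = 0.513472 + 0.105627 = 0.619099.

0.619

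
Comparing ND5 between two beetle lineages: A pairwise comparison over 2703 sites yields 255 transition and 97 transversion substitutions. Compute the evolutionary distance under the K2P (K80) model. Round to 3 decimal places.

P = 255/2703 ≈ 0.09434 and Q = 97/2703 ≈ 0.035886.
Under the Kimura two-parameter model, d = −½ ln(1 − 2P − Q) − ¼ ln(1 − 2Q).
1 − 2P − Q = 0.775434, giving −½ ln(0.775434) = 0.127166.
1 − 2Q = 0.928228, giving −¼ ln(0.928228) = 0.018619.
d = 0.127166 + 0.018619 = 0.145785.

0.146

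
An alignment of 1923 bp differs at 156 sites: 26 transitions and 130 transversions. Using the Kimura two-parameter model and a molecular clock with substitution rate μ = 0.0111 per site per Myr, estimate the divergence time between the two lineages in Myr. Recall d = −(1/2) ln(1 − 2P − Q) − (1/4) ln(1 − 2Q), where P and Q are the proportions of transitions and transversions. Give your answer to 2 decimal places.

P = 26/1923 ≈ 0.013521 and Q = 130/1923 ≈ 0.067603.
Under the Kimura two-parameter model, d = −½ ln(1 − 2P − Q) − ¼ ln(1 − 2Q).
1 − 2P − Q = 0.905355, giving −½ ln(0.905355) = 0.049714.
1 − 2Q = 0.864794, giving −¼ ln(0.864794) = 0.036316.
d = 0.049714 + 0.036316 = 0.086030.
Under a molecular clock d = 2μt, so t = d/(2μ) = 0.086030 / (2 × 0.0111) = 3.88 Myr.

3.88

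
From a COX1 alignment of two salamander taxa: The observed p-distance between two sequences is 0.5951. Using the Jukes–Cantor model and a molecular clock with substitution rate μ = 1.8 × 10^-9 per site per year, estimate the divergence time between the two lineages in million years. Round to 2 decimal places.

d = −(3/4) ln(1 − 4p/3) = −0.75 ln(1 − 0.793467) = −0.75 ln(0.206533)
  = −0.75 × (-1.577295) = 1.182971 substitutions/site.
Under a molecular clock d = 2μt, so t = d/(2μ) = 1.182971 / (2 × 1.8 × 10^-9) = 328.60 million years.

328.60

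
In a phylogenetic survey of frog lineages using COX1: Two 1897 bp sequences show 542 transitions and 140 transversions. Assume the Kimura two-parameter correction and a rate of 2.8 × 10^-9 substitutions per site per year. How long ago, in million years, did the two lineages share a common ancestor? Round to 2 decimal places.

P = 542/1897 ≈ 0.285714 and Q = 140/1897 ≈ 0.073801.
Under the Kimura two-parameter model, d = −½ ln(1 − 2P − Q) − ¼ ln(1 − 2Q).
1 − 2P − Q = 0.354771, giving −½ ln(0.354771) = 0.518141.
1 − 2Q = 0.852398, giving −¼ ln(0.852398) = 0.039925.
d = 0.518141 + 0.039925 = 0.558066.
Under a molecular clock d = 2μt, so t = d/(2μ) = 0.558066 / (2 × 2.8 × 10^-9) = 99.65 million years.

99.65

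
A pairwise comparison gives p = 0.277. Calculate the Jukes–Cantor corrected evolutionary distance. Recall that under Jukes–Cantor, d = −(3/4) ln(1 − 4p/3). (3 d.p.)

d = −(3/4) ln(1 − 4p/3) = −0.75 ln(1 − 0.369333) = −0.75 ln(0.630667)
  = −0.75 × (-0.460977) = 0.345733 substitutions/site.

0.346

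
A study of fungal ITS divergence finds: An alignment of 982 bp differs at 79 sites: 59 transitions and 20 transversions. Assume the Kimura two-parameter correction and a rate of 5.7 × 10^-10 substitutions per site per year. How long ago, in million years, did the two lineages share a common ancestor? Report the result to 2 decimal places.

75.54

P = 59/982 ≈ 0.060081 and Q = 20/982 ≈ 0.020367.
Under the Kimura two-parameter model, d = −½ ln(1 − 2P − Q) − ¼ ln(1 − 2Q).
1 − 2P − Q = 0.859471, giving −½ ln(0.859471) = 0.075719.
1 − 2Q = 0.959266, giving −¼ ln(0.959266) = 0.010397.
d = 0.075719 + 0.010397 = 0.086116.
Under a molecular clock d = 2μt, so t = d/(2μ) = 0.086116 / (2 × 5.7 × 10^-10) = 75.54 million years.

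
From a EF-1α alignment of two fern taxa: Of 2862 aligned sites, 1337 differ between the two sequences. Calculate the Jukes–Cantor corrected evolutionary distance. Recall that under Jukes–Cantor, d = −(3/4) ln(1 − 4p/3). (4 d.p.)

0.7314

p = 1337/2862 ≈ 0.467156.
d = −(3/4) ln(1 − 4p/3) = −0.75 ln(1 − 0.622875) = −0.75 ln(0.377125)
  = −0.75 × (-0.975179) = 0.731384 substitutions/site.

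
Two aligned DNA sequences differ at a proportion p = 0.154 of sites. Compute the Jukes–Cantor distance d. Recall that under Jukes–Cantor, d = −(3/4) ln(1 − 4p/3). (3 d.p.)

d = −(3/4) ln(1 − 4p/3) = −0.75 ln(1 − 0.205333) = −0.75 ln(0.794667)
  = −0.75 × (-0.229832) = 0.172374 substitutions/site.

0.172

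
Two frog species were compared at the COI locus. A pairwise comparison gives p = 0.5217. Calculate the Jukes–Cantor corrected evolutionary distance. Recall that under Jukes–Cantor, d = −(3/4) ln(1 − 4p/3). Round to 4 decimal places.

0.8921

d = −(3/4) ln(1 − 4p/3) = −0.75 ln(1 − 0.6956) = −0.75 ln(0.3044)
  = −0.75 × (-1.189413) = 0.892060 substitutions/site.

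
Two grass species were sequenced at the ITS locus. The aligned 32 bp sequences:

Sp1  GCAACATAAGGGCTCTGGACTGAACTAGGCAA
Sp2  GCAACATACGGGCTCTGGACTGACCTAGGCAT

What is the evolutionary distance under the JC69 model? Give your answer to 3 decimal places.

The sequences differ at 3 of 32 sites (9, 24, 32), so p = 3/32 = 0.09375.
d = −(3/4) ln(1 − 4p/3) = −0.75 ln(1 − 0.125) = −0.75 ln(0.875)
  = −0.75 × (-0.133531) = 0.100148 substitutions/site.

0.100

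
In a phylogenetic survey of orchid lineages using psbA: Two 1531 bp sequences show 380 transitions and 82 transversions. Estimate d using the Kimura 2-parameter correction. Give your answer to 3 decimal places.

P = 380/1531 ≈ 0.248204 and Q = 82/1531 ≈ 0.05356.
Under the Kimura two-parameter model, d = −½ ln(1 − 2P − Q) − ¼ ln(1 − 2Q).
1 − 2P − Q = 0.450032, giving −½ ln(0.450032) = 0.399218.
1 − 2Q = 0.89288, giving −¼ ln(0.89288) = 0.028326.
d = 0.399218 + 0.028326 = 0.427544.

0.428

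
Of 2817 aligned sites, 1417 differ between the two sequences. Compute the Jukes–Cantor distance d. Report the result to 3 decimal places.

0.833

p = 1417/2817 ≈ 0.503017.
d = −(3/4) ln(1 − 4p/3) = −0.75 ln(1 − 0.670689) = −0.75 ln(0.329311)
  = −0.75 × (-1.110753) = 0.833065 substitutions/site.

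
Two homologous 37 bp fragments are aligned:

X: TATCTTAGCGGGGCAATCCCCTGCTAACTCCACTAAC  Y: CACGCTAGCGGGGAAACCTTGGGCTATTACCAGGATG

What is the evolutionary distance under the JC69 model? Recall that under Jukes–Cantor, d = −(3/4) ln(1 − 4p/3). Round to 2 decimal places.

The sequences differ at 17 of 37 sites, so p = 17/37 ≈ 0.459459.
d = −(3/4) ln(1 − 4p/3) = −0.75 ln(1 − 0.612612) = −0.75 ln(0.387388)
  = −0.75 × (-0.948329) = 0.711247 substitutions/site.

0.71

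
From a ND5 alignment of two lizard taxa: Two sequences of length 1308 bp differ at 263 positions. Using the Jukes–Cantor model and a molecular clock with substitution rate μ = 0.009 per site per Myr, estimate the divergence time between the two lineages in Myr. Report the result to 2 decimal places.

13.00

p = 263/1308 ≈ 0.20107.
d = −(3/4) ln(1 − 4p/3) = −0.75 ln(1 − 0.268093) = −0.75 ln(0.731907)
  = −0.75 × (-0.312102) = 0.234077 substitutions/site.
Under a molecular clock d = 2μt, so t = d/(2μ) = 0.234077 / (2 × 0.009) = 13.00 Myr.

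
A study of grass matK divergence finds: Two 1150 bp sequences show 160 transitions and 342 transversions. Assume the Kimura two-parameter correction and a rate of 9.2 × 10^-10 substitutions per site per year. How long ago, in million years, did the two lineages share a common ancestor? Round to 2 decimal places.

355.67

P = 160/1150 ≈ 0.13913 and Q = 342/1150 ≈ 0.297391.
Under the Kimura two-parameter model, d = −½ ln(1 − 2P − Q) − ¼ ln(1 − 2Q).
1 − 2P − Q = 0.424349, giving −½ ln(0.424349) = 0.428600.
1 − 2Q = 0.405218, giving −¼ ln(0.405218) = 0.225833.
d = 0.428600 + 0.225833 = 0.654433.
Under a molecular clock d = 2μt, so t = d/(2μ) = 0.654433 / (2 × 9.2 × 10^-10) = 355.67 million years.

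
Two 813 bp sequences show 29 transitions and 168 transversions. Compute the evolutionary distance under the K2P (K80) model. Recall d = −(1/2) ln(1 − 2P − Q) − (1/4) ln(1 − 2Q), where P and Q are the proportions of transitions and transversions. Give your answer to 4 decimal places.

P = 29/813 ≈ 0.03567 and Q = 168/813 ≈ 0.206642.
Under the Kimura two-parameter model, d = −½ ln(1 − 2P − Q) − ¼ ln(1 − 2Q).
1 − 2P − Q = 0.722018, giving −½ ln(0.722018) = 0.162853.
1 − 2Q = 0.586716, giving −¼ ln(0.586716) = 0.133304.
d = 0.162853 + 0.133304 = 0.296157.

0.2962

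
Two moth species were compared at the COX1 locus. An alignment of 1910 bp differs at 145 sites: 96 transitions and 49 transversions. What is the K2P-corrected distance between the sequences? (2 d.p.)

P = 96/1910 ≈ 0.050262 and Q = 49/1910 ≈ 0.025654.
Under the Kimura two-parameter model, d = −½ ln(1 − 2P − Q) − ¼ ln(1 − 2Q).
1 − 2P − Q = 0.873822, giving −½ ln(0.873822) = 0.067439.
1 − 2Q = 0.948692, giving −¼ ln(0.948692) = 0.013168.
d = 0.067439 + 0.013168 = 0.080607.

0.08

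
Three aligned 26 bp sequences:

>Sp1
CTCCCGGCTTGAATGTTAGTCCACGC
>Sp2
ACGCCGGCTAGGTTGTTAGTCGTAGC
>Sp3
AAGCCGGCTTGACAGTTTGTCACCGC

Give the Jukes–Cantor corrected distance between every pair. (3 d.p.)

d(Sp1,Sp2) = 0.464, d(Sp1,Sp3) = 0.396, d(Sp2,Sp3) = 0.464

Sp1–Sp2: 9/26 sites differ → p ≈ 0.346154, d = −0.75 ln(1 − 0.461539) = 0.464280 ≈ 0.464.
Sp1–Sp3: 8/26 sites differ → p ≈ 0.307692, d = −0.75 ln(1 − 0.410256) = 0.396050 ≈ 0.396.
Sp2–Sp3: 9/26 sites differ → p ≈ 0.346154, d = −0.75 ln(1 − 0.461539) = 0.464280 ≈ 0.464.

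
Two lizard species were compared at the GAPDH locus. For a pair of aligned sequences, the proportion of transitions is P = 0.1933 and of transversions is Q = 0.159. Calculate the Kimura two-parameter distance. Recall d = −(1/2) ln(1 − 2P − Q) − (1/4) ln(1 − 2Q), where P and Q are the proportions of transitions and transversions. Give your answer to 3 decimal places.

Under the Kimura two-parameter model, d = −½ ln(1 − 2P − Q) − ¼ ln(1 − 2Q).
1 − 2P − Q = 0.4544, giving −½ ln(0.4544) = 0.394389.
1 − 2Q = 0.682, giving −¼ ln(0.682) = 0.095681.
d = 0.394389 + 0.095681 = 0.490070.

0.490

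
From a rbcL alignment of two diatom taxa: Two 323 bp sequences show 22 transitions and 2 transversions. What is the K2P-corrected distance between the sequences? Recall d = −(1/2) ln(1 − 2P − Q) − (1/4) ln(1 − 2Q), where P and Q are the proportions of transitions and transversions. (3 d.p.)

0.080

P = 22/323 ≈ 0.068111 and Q = 2/323 ≈ 0.006192.
Under the Kimura two-parameter model, d = −½ ln(1 − 2P − Q) − ¼ ln(1 − 2Q).
1 − 2P − Q = 0.857586, giving −½ ln(0.857586) = 0.076817.
1 − 2Q = 0.987616, giving −¼ ln(0.987616) = 0.003115.
d = 0.076817 + 0.003115 = 0.079932.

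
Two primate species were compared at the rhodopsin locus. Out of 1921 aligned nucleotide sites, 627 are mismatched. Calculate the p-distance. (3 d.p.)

p = 627/1921 = 0.326392… ≈ 0.326 (to 3 d.p.).

0.326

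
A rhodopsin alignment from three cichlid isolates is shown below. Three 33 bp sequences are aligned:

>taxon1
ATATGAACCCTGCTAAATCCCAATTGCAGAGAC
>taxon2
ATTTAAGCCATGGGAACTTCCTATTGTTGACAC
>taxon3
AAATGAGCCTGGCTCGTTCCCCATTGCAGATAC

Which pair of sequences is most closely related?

taxon1–taxon2: 12/33 differ, p = 0.364, d = 0.497.
taxon1–taxon3: 9/33 differ, p = 0.273, d = 0.339.
taxon2–taxon3: 15/33 differ, p = 0.455, d = 0.699.
The smallest distance is between taxon1 and taxon3.

taxon1 and taxon3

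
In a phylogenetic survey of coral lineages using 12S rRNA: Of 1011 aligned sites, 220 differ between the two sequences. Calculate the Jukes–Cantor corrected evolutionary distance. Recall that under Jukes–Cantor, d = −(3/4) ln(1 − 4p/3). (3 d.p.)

0.257

p = 220/1011 ≈ 0.217606.
d = −(3/4) ln(1 − 4p/3) = −0.75 ln(1 − 0.290141) = −0.75 ln(0.709859)
  = −0.75 × (-0.342689) = 0.257017 substitutions/site.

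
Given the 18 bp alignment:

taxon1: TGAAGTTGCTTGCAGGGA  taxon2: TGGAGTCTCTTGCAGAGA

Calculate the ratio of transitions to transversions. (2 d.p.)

Transitions are A↔G and C↔T; transversions are all other mismatches.
Transitions: 3. Transversions: 1.
R = 3/1 = 3.00.

3.00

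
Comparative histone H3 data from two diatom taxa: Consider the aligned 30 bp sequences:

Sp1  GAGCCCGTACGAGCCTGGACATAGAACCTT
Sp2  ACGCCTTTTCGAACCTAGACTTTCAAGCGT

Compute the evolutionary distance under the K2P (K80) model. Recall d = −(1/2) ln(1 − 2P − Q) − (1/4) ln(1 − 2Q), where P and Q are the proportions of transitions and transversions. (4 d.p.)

0.5716

Of 30 sites, 4 differences are transitions and 8 are transversions, so P = 4/30 ≈ 0.133333 and Q = 8/30 ≈ 0.266667.
Under the Kimura two-parameter model, d = −½ ln(1 − 2P − Q) − ¼ ln(1 − 2Q).
1 − 2P − Q = 0.466667, giving −½ ln(0.466667) = 0.381070.
1 − 2Q = 0.466666, giving −¼ ln(0.466666) = 0.190535.
d = 0.381070 + 0.190535 = 0.571605.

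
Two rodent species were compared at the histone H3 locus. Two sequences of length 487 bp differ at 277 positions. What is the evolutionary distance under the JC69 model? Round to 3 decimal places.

1.065

p = 277/487 ≈ 0.568789.
d = −(3/4) ln(1 − 4p/3) = −0.75 ln(1 − 0.758385) = −0.75 ln(0.241615)
  = −0.75 × (-1.420410) = 1.065308 substitutions/site.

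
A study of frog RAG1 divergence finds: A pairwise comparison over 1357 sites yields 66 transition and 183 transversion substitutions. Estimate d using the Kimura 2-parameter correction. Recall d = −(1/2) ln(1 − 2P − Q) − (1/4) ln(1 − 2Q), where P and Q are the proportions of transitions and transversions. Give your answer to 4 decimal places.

0.2106

P = 66/1357 ≈ 0.048637 and Q = 183/1357 ≈ 0.134856.
Under the Kimura two-parameter model, d = −½ ln(1 − 2P − Q) − ¼ ln(1 − 2Q).
1 − 2P − Q = 0.76787, giving −½ ln(0.76787) = 0.132067.
1 − 2Q = 0.730288, giving −¼ ln(0.730288) = 0.078579.
d = 0.132067 + 0.078579 = 0.210646.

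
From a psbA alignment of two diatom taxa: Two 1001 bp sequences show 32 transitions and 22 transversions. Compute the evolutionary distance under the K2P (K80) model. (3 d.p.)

P = 32/1001 ≈ 0.031968 and Q = 22/1001 ≈ 0.021978.
Under the Kimura two-parameter model, d = −½ ln(1 − 2P − Q) − ¼ ln(1 − 2Q).
1 − 2P − Q = 0.914086, giving −½ ln(0.914086) = 0.044915.
1 − 2Q = 0.956044, giving −¼ ln(0.956044) = 0.011238.
d = 0.044915 + 0.011238 = 0.056153.

0.056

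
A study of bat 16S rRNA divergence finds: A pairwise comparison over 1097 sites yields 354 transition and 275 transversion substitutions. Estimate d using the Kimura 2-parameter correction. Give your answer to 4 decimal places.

1.3060

P = 354/1097 ≈ 0.322698 and Q = 275/1097 ≈ 0.250684.
Under the Kimura two-parameter model, d = −½ ln(1 − 2P − Q) − ¼ ln(1 − 2Q).
1 − 2P − Q = 0.10392, giving −½ ln(0.10392) = 1.132067.
1 − 2Q = 0.498632, giving −¼ ln(0.498632) = 0.173972.
d = 1.132067 + 0.173972 = 1.306039.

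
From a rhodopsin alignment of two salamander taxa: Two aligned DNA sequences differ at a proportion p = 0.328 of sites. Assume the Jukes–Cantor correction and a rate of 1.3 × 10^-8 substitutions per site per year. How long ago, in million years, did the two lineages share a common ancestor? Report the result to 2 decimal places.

16.59

d = −(3/4) ln(1 − 4p/3) = −0.75 ln(1 − 0.437333) = −0.75 ln(0.562667)
  = −0.75 × (-0.575067) = 0.431300 substitutions/site.
Under a molecular clock d = 2μt, so t = d/(2μ) = 0.431300 / (2 × 1.3 × 10^-8) = 16.59 million years.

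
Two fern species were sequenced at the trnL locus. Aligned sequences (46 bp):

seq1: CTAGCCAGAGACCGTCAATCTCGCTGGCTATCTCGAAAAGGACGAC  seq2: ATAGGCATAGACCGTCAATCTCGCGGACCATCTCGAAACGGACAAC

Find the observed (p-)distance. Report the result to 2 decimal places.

The sequences differ at 8 of 46 positions (sites 1, 5, 8, 25, 27, 29, 39, 44).
p = 8/46 = 0.173913… ≈ 0.17 (to 2 d.p.).

0.17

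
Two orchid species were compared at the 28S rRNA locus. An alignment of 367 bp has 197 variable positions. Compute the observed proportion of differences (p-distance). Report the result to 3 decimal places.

p = 197/367 = 0.536784… ≈ 0.537 (to 3 d.p.).

0.537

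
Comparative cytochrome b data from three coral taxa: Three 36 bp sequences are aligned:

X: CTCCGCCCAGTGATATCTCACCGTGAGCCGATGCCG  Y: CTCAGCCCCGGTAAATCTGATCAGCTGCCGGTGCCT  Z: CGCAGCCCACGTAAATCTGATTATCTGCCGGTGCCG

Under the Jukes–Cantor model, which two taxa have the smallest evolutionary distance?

X–Y: 13/36 differ, p = 0.361, d = 0.493.
X–Z: 13/36 differ, p = 0.361, d = 0.493.
Y–Z: 6/36 differ, p = 0.167, d = 0.188.
The smallest distance is between Y and Z.

Y and Z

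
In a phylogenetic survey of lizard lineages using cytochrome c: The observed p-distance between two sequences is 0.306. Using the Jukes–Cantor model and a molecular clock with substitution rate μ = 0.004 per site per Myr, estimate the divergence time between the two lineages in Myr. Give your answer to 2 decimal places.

d = −(3/4) ln(1 − 4p/3) = −0.75 ln(1 − 0.408) = −0.75 ln(0.592)
  = −0.75 × (-0.524249) = 0.393187 substitutions/site.
Under a molecular clock d = 2μt, so t = d/(2μ) = 0.393187 / (2 × 0.004) = 49.15 Myr.

49.15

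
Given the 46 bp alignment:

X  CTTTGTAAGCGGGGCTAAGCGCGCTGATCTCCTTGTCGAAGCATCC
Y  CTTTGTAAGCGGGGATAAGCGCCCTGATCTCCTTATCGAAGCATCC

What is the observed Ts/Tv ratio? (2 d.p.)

Transitions are A↔G and C↔T; transversions are all other mismatches.
Transitions: 1. Transversions: 2.
R = 1/2 = 0.50.

0.50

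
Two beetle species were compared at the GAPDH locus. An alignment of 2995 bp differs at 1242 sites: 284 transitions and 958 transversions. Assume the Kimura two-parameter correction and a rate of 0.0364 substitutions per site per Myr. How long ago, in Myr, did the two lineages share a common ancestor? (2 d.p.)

P = 284/2995 ≈ 0.094825 and Q = 958/2995 ≈ 0.319866.
Under the Kimura two-parameter model, d = −½ ln(1 − 2P − Q) − ¼ ln(1 − 2Q).
1 − 2P − Q = 0.490484, giving −½ ln(0.490484) = 0.356181.
1 − 2Q = 0.360268, giving −¼ ln(0.360268) = 0.255227.
d = 0.356181 + 0.255227 = 0.611408.
Under a molecular clock d = 2μt, so t = d/(2μ) = 0.611408 / (2 × 0.0364) = 8.40 Myr.

8.40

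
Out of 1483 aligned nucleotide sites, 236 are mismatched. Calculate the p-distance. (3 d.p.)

0.159

p = 236/1483 = 0.159136… ≈ 0.159 (to 3 d.p.).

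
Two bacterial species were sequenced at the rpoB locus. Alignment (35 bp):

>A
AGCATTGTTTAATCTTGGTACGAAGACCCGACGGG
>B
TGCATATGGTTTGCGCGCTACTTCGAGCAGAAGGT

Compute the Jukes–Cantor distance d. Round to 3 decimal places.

The sequences differ at 18 of 35 sites, so p = 18/35 ≈ 0.514286.
d = −(3/4) ln(1 − 4p/3) = −0.75 ln(1 − 0.685715) = −0.75 ln(0.314285)
  = −0.75 × (-1.157455) = 0.868091 substitutions/site.

0.868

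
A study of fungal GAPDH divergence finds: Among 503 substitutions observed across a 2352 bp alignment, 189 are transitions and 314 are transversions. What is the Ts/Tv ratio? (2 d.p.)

0.60

R = 189/314 = 0.601910… ≈ 0.60 (to 2 d.p.).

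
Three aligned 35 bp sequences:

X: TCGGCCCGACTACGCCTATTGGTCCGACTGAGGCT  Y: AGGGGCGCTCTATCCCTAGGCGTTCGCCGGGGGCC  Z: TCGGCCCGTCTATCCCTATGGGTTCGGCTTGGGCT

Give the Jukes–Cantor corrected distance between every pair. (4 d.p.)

X–Y: 16/35 sites differ → p ≈ 0.457143, d = −0.75 ln(1 − 0.609524) = 0.705292 ≈ 0.7053.
X–Z: 8/35 sites differ → p ≈ 0.228571, d = −0.75 ln(1 − 0.304761) = 0.272625 ≈ 0.2726.
Y–Z: 11/35 sites differ → p ≈ 0.314286, d = −0.75 ln(1 − 0.419048) = 0.407315 ≈ 0.4073.

d(X,Y) = 0.7053, d(X,Z) = 0.2726, d(Y,Z) = 0.4073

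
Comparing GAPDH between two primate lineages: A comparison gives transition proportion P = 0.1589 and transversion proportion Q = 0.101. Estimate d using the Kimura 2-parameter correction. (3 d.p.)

Under the Kimura two-parameter model, d = −½ ln(1 − 2P − Q) − ¼ ln(1 − 2Q).
1 − 2P − Q = 0.5812, giving −½ ln(0.5812) = 0.271330.
1 − 2Q = 0.798, giving −¼ ln(0.798) = 0.056412.
d = 0.271330 + 0.056412 = 0.327742.

0.328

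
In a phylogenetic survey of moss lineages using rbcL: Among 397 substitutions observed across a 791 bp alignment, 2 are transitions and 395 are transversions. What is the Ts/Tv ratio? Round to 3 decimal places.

R = 2/395 = 0.005063… ≈ 0.005 (to 3 d.p.).

0.005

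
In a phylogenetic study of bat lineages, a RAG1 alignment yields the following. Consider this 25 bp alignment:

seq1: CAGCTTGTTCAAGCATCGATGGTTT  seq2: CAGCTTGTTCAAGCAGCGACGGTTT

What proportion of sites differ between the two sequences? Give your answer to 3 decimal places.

0.080

The sequences differ at 2 of 25 positions (sites 16, 20).
p = 2/25 = 0.080.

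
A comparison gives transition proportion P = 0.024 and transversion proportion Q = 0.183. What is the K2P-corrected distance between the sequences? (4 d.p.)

Under the Kimura two-parameter model, d = −½ ln(1 − 2P − Q) − ¼ ln(1 − 2Q).
1 − 2P − Q = 0.769, giving −½ ln(0.769) = 0.131332.
1 − 2Q = 0.634, giving −¼ ln(0.634) = 0.113927.
d = 0.131332 + 0.113927 = 0.245259.

0.2453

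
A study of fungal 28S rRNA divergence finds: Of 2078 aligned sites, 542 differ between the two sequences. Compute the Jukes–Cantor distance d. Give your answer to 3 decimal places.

0.321

p = 542/2078 ≈ 0.260828.
d = −(3/4) ln(1 − 4p/3) = −0.75 ln(1 − 0.347771) = −0.75 ln(0.652229)
  = −0.75 × (-0.427360) = 0.320520 substitutions/site.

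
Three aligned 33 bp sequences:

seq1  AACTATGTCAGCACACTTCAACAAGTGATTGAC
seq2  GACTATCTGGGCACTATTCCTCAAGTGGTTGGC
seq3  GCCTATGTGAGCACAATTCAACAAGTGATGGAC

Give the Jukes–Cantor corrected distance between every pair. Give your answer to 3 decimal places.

seq1–seq2: 10/33 sites differ → p ≈ 0.30303, d = −0.75 ln(1 − 0.40404) = 0.388186 ≈ 0.388.
seq1–seq3: 5/33 sites differ → p ≈ 0.151515, d = −0.75 ln(1 − 0.20202) = 0.169254 ≈ 0.169.
seq2–seq3: 9/33 sites differ → p ≈ 0.272727, d = −0.75 ln(1 − 0.363636) = 0.338988 ≈ 0.339.

d(seq1,seq2) = 0.388, d(seq1,seq3) = 0.169, d(seq2,seq3) = 0.339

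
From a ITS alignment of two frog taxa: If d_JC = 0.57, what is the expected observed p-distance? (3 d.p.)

p = (3/4)(1 − e^(−4d/3)) = 0.75 × (1 − e^(-0.76)) = 0.75 × (1 − 0.467666) = 0.399251.

0.399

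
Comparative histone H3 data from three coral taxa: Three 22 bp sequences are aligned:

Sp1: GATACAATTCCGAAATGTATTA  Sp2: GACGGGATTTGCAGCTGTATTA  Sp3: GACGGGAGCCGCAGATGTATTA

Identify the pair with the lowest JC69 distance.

Sp2 and Sp3

Sp1–Sp2: 9/22 differ, p = 0.409, d = 0.591.
Sp1–Sp3: 9/22 differ, p = 0.409, d = 0.591.
Sp2–Sp3: 4/22 differ, p = 0.182, d = 0.208.
The smallest distance is between Sp2 and Sp3.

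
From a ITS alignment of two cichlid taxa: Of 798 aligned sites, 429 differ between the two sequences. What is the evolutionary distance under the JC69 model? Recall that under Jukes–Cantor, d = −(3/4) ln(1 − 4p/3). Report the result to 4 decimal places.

p = 429/798 ≈ 0.537594.
d = −(3/4) ln(1 − 4p/3) = −0.75 ln(1 − 0.716792) = −0.75 ln(0.283208)
  = −0.75 × (-1.261574) = 0.946181 substitutions/site.

0.9462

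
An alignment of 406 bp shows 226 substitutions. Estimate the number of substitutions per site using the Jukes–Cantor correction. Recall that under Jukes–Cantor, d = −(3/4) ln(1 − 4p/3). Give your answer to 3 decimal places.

p = 226/406 ≈ 0.55665.
d = −(3/4) ln(1 − 4p/3) = −0.75 ln(1 − 0.7422) = −0.75 ln(0.2578)
  = −0.75 × (-1.355571) = 1.016678 substitutions/site.

1.017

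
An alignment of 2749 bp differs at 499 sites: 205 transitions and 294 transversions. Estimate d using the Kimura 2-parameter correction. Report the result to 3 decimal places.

0.208

P = 205/2749 ≈ 0.074573 and Q = 294/2749 ≈ 0.106948.
Under the Kimura two-parameter model, d = −½ ln(1 − 2P − Q) − ¼ ln(1 − 2Q).
1 − 2P − Q = 0.743906, giving −½ ln(0.743906) = 0.147920.
1 − 2Q = 0.786104, giving −¼ ln(0.786104) = 0.060167.
d = 0.147920 + 0.060167 = 0.208087.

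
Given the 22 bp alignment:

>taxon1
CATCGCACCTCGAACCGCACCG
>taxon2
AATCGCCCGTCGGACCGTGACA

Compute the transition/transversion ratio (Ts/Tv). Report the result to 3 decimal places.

Transitions are A↔G and C↔T; transversions are all other mismatches.
Transitions: 4. Transversions: 4.
R = 4/4 = 1.000.

1.000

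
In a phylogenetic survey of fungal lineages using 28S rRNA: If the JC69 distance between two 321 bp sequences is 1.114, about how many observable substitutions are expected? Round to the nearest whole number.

186

Invert JC69: p = (3/4)(1 − e^(−4d/3)) = 0.75 × (1 − e^(-1.485333)) = 0.75 × (1 − 0.226427) = 0.580180.
Expected differing sites = pL ≈ 0.580180 × 321 = 186.23778 ≈ 186.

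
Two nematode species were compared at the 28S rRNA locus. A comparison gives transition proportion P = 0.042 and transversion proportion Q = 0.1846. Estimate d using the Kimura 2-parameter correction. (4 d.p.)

Under the Kimura two-parameter model, d = −½ ln(1 − 2P − Q) − ¼ ln(1 − 2Q).
1 − 2P − Q = 0.7314, giving −½ ln(0.7314) = 0.156397.
1 − 2Q = 0.6308, giving −¼ ln(0.6308) = 0.115192.
d = 0.156397 + 0.115192 = 0.271589.

0.2716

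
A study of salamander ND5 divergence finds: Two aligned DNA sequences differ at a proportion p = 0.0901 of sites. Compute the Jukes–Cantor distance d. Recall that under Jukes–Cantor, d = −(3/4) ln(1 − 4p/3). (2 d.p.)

0.10

d = −(3/4) ln(1 − 4p/3) = −0.75 ln(1 − 0.120133) = −0.75 ln(0.879867)
  = −0.75 × (-0.127985) = 0.095989 substitutions/site.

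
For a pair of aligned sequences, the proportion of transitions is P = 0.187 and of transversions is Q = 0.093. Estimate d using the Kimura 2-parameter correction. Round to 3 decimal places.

0.366

Under the Kimura two-parameter model, d = −½ ln(1 − 2P − Q) − ¼ ln(1 − 2Q).
1 − 2P − Q = 0.533, giving −½ ln(0.533) = 0.314617.
1 − 2Q = 0.814, giving −¼ ln(0.814) = 0.051449.
d = 0.314617 + 0.051449 = 0.366066.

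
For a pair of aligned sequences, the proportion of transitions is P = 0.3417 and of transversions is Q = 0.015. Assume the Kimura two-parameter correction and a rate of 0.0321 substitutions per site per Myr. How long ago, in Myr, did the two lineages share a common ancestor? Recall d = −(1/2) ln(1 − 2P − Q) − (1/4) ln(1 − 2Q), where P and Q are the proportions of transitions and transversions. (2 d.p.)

9.45

Under the Kimura two-parameter model, d = −½ ln(1 − 2P − Q) − ¼ ln(1 − 2Q).
1 − 2P − Q = 0.3016, giving −½ ln(0.3016) = 0.599327.
1 − 2Q = 0.97, giving −¼ ln(0.97) = 0.007615.
d = 0.599327 + 0.007615 = 0.606942.
Under a molecular clock d = 2μt, so t = d/(2μ) = 0.606942 / (2 × 0.0321) = 9.45 Myr.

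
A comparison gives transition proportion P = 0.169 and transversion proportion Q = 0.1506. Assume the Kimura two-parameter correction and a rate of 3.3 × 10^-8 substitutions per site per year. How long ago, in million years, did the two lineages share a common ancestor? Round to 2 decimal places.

Under the Kimura two-parameter model, d = −½ ln(1 − 2P − Q) − ¼ ln(1 − 2Q).
1 − 2P − Q = 0.5114, giving −½ ln(0.5114) = 0.335302.
1 − 2Q = 0.6988, giving −¼ ln(0.6988) = 0.089598.
d = 0.335302 + 0.089598 = 0.424900.
Under a molecular clock d = 2μt, so t = d/(2μ) = 0.424900 / (2 × 3.3 × 10^-8) = 6.44 million years.

6.44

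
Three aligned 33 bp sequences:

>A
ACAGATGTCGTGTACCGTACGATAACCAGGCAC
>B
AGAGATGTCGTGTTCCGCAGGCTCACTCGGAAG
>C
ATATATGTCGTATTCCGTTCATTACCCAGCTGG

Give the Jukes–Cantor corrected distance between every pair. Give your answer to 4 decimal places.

d(A,B) = 0.3882, d(A,C) = 0.4975, d(B,C) = 0.6987

A–B: 10/33 sites differ → p ≈ 0.30303, d = −0.75 ln(1 − 0.40404) = 0.388186 ≈ 0.3882.
A–C: 12/33 sites differ → p ≈ 0.363636, d = −0.75 ln(1 − 0.484848) = 0.497470 ≈ 0.4975.
B–C: 15/33 sites differ → p ≈ 0.454545, d = −0.75 ln(1 − 0.60606) = 0.698667 ≈ 0.6987.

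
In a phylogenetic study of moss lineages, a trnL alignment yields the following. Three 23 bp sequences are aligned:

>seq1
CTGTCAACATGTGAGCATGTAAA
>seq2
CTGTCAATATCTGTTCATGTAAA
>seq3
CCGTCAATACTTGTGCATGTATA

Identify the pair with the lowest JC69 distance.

seq1–seq2: 4/23 differ, p = 0.174, d = 0.198.
seq1–seq3: 6/23 differ, p = 0.261, d = 0.321.
seq2–seq3: 5/23 differ, p = 0.217, d = 0.257.
The smallest distance is between seq1 and seq2.

seq1 and seq2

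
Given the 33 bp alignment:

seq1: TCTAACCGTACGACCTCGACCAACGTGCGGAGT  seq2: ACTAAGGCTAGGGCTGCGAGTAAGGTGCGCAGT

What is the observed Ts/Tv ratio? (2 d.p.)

0.33

Transitions are A↔G and C↔T; transversions are all other mismatches.
Transitions: 3. Transversions: 9.
R = 3/9 = 0.333333… ≈ 0.33 (to 2 d.p.).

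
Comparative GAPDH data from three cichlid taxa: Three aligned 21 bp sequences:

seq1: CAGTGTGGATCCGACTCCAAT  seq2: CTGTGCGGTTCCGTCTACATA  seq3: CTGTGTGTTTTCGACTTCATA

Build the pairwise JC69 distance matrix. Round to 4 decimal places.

seq1–seq2: 7/21 sites differ → p ≈ 0.333333, d = −0.75 ln(1 − 0.444444) = 0.440839 ≈ 0.4408.
seq1–seq3: 7/21 sites differ → p ≈ 0.333333, d = −0.75 ln(1 − 0.444444) = 0.440839 ≈ 0.4408.
seq2–seq3: 5/21 sites differ → p ≈ 0.238095, d = −0.75 ln(1 − 0.31746) = 0.286451 ≈ 0.2865.

d(seq1,seq2) = 0.4408, d(seq1,seq3) = 0.4408, d(seq2,seq3) = 0.2865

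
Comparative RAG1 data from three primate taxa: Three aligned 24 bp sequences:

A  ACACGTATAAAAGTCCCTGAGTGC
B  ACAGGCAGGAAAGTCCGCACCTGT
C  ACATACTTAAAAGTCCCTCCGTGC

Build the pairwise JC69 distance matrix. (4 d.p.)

d(A,B) = 0.6082, d(A,C) = 0.3041, d(B,C) = 0.6082

A–B: 10/24 sites differ → p ≈ 0.416667, d = −0.75 ln(1 − 0.555556) = 0.608198 ≈ 0.6082.
A–C: 6/24 sites differ → p = 0.25, d = −0.75 ln(1 − 0.333333) = 0.304098 ≈ 0.3041.
B–C: 10/24 sites differ → p ≈ 0.416667, d = −0.75 ln(1 − 0.555556) = 0.608198 ≈ 0.6082.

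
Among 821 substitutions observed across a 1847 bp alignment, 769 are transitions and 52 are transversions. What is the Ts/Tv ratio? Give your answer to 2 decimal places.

R = 769/52 = 14.788461… ≈ 14.79 (to 2 d.p.).

14.79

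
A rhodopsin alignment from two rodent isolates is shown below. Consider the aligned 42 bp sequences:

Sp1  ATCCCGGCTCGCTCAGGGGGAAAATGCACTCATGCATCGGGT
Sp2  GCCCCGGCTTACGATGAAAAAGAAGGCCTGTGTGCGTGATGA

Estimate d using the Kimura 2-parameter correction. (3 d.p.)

Of 42 sites, 14 differences are transitions and 9 are transversions, so P = 14/42 ≈ 0.333333 and Q = 9/42 ≈ 0.214286.
Under the Kimura two-parameter model, d = −½ ln(1 − 2P − Q) − ¼ ln(1 − 2Q).
1 − 2P − Q = 0.119048, giving −½ ln(0.119048) = 1.064114.
1 − 2Q = 0.571428, giving −¼ ln(0.571428) = 0.139904.
d = 1.064114 + 0.139904 = 1.204018.

1.204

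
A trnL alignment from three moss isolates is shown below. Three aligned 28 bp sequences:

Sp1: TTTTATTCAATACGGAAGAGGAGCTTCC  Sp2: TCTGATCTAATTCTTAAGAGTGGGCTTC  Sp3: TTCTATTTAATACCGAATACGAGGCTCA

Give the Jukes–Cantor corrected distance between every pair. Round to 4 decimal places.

Sp1–Sp2: 12/28 sites differ → p ≈ 0.428571, d = −0.75 ln(1 − 0.571428) = 0.635472 ≈ 0.6355.
Sp1–Sp3: 8/28 sites differ → p ≈ 0.285714, d = −0.75 ln(1 − 0.380952) = 0.359679 ≈ 0.3597.
Sp2–Sp3: 13/28 sites differ → p ≈ 0.464286, d = −0.75 ln(1 − 0.619048) = 0.723811 ≈ 0.7238.

d(Sp1,Sp2) = 0.6355, d(Sp1,Sp3) = 0.3597, d(Sp2,Sp3) = 0.7238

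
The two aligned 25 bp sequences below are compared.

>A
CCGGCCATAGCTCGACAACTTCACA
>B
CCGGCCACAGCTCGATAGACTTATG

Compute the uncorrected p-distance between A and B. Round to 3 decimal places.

0.320

The sequences differ at 8 of 25 positions (sites 8, 16, 18, 19, 20, 22, 24, 25).
p = 8/25 = 0.320.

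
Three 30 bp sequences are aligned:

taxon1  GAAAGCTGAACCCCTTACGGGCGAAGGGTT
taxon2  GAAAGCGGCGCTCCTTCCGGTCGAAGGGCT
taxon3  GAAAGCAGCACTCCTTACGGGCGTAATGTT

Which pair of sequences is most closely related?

taxon1–taxon2: 7/30 differ, p = 0.233, d = 0.280.
taxon1–taxon3: 6/30 differ, p = 0.200, d = 0.233.
taxon2–taxon3: 8/30 differ, p = 0.267, d = 0.330.
The smallest distance is between taxon1 and taxon3.

taxon1 and taxon3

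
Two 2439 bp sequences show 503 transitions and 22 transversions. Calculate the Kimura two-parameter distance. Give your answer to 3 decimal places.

0.278

P = 503/2439 ≈ 0.206232 and Q = 22/2439 ≈ 0.00902.
Under the Kimura two-parameter model, d = −½ ln(1 − 2P − Q) − ¼ ln(1 − 2Q).
1 − 2P − Q = 0.578516, giving −½ ln(0.578516) = 0.273645.
1 − 2Q = 0.98196, giving −¼ ln(0.98196) = 0.004551.
d = 0.273645 + 0.004551 = 0.278196.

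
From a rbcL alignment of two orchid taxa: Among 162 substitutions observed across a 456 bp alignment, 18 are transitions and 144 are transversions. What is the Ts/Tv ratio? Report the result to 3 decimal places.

0.125

R = 18/144 = 0.125.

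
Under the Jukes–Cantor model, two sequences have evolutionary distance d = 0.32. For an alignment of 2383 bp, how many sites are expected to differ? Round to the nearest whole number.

Invert JC69: p = (3/4)(1 − e^(−4d/3)) = 0.75 × (1 − e^(-0.426667)) = 0.75 × (1 − 0.652681) = 0.260489.
Expected differing sites = pL ≈ 0.260489 × 2383 = 620.745287 ≈ 621.

621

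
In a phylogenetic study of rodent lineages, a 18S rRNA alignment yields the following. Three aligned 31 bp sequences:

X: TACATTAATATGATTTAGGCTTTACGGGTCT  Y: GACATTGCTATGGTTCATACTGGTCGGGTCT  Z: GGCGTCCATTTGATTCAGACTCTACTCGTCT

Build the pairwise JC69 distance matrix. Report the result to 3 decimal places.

d(X,Y) = 0.422, d(X,Z) = 0.481, d(Y,Z) = 0.614

X–Y: 10/31 sites differ → p ≈ 0.322581, d = −0.75 ln(1 − 0.430108) = 0.421731 ≈ 0.422.
X–Z: 11/31 sites differ → p ≈ 0.354839, d = −0.75 ln(1 − 0.473119) = 0.480585 ≈ 0.481.
Y–Z: 13/31 sites differ → p ≈ 0.419355, d = −0.75 ln(1 − 0.55914) = 0.614271 ≈ 0.614.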